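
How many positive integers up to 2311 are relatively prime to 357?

Prime factors of 357: 3, 7, 17. Count integers ≤ 2311 divisible by none of them.
By inclusion–exclusion: 2311 − ⌊2311/3⌋ − ⌊2311/7⌋ − ⌊2311/17⌋ + ⌊2311/21⌋ + ⌊2311/51⌋ + ⌊2311/119⌋ − ⌊2311/357⌋ = 1244.

1244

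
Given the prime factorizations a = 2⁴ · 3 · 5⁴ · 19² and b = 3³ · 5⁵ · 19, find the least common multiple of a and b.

max exponent per prime: 2⁴ · 3³ · 5⁵ · 19² = 487350000

487350000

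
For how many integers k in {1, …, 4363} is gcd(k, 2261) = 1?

3335

Prime factors of 2261: 7, 17, 19. Count integers ≤ 4363 divisible by none of them.
By inclusion–exclusion: 4363 − ⌊4363/7⌋ − ⌊4363/17⌋ − ⌊4363/19⌋ + ⌊4363/119⌋ + ⌊4363/133⌋ + ⌊4363/323⌋ − ⌊4363/2261⌋ = 3335.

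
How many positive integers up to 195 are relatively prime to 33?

118

Prime factors of 33: 3, 11. Count integers ≤ 195 divisible by none of them.
By inclusion–exclusion: 195 − ⌊195/3⌋ − ⌊195/11⌋ + ⌊195/33⌋ = 118.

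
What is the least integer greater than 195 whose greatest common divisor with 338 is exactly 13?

221

338 = 13·26. Any m with gcd(m, 338) = 13 is a multiple of 13, say 13s, with s coprime to 26.
Need s > 195/13, so s ≥ 16. First s ≥ 16 with gcd(s, 26) = 1 is s = 17. Thus m = 13·17 = 221.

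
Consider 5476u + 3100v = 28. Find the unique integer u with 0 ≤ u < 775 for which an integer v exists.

578

Reduce mod 3100: 5476u ≡ 28 (mod 3100). With g = gcd(5476, 3100) = 4 dividing 28, divide through: 1369u ≡ 7 (mod 775).
Since gcd(1369, 775) = 1, u ≡ 7·(1369)⁻¹ ≡ 578 (mod 775). Smallest non-negative: 578.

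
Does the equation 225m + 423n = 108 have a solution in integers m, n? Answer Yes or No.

Yes

gcd(225, 423): 423 = 1·225 + 198; 225 = 1·198 + 27; 198 = 7·27 + 9; 27 = 3·9 + 0 → 9
9 divides 108, so a solution exists.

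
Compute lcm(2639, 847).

319319

gcd first: 2639 = 3·847 + 98; 847 = 8·98 + 63; 98 = 1·63 + 35; 63 = 1·35 + 28; 35 = 1·28 + 7; 28 = 4·7 + 0 → gcd = 7
lcm = 2639·847/gcd = 2235233/7 = 319319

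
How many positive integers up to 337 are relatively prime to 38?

160

38 = 2·19. Inclusion–exclusion on these primes:
337 − ⌊337/2⌋ − ⌊337/19⌋ + ⌊337/38⌋ = 160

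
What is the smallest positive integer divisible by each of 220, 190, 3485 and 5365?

3126142580

220 = 2² · 5 · 11; 190 = 2 · 5 · 19; 3485 = 5 · 17 · 41; 5365 = 5 · 29 · 37
lcm takes max exponent of each prime: 2² · 5 · 11 · 17 · 19 · 29 · 37 · 41 = 3126142580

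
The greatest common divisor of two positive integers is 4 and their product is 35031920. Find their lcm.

For any two positive integers, gcd × lcm equals their product. Hence lcm = 35031920 / 4 = 8757980.

8757980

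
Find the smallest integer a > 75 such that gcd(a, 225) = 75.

150

gcd(a, 225) = 75 forces 75 | a; write a = 75s. Then gcd(75s, 75·3) = 75·gcd(s, 3), so need gcd(s, 3) = 1.
75s > 75 gives s ≥ 2. The least s ≥ 2 coprime to 3 is 2, so a = 75·2 = 150.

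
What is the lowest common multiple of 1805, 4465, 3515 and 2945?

1805 = 5 · 19²; 4465 = 5 · 19 · 47; 3515 = 5 · 19 · 37; 2945 = 5 · 19 · 31
lcm takes max exponent of each prime: 5 · 19² · 31 · 37 · 47 = 97305745

97305745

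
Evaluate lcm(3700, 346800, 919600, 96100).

3700 = 2² · 5² · 37; 346800 = 2⁴ · 3 · 5² · 17²; 919600 = 2⁴ · 5² · 11² · 19; 96100 = 2² · 5² · 31²
lcm takes max exponent of each prime: 2⁴ · 3 · 5² · 11² · 17² · 19 · 31² · 37 = 28349354312400

28349354312400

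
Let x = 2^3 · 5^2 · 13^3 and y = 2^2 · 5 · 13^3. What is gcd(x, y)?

43940

min exponent per shared prime: 2^2 · 5 · 13^3 = 43940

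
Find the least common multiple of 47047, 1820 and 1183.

12232220

47047 = 7 · 11 · 13 · 47; 1820 = 2² · 5 · 7 · 13; 1183 = 7 · 13²
lcm takes max exponent of each prime: 2² · 5 · 7 · 11 · 13² · 47 = 12232220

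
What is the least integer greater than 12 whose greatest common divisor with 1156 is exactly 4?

16

1156 = 4·289. Any a with gcd(a, 1156) = 4 is a multiple of 4, say 4s, with s coprime to 289.
Need s > 12/4, so s ≥ 4. First s ≥ 4 with gcd(s, 289) = 1 is s = 4. Thus a = 4·4 = 16.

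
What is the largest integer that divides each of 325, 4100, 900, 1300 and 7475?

25

325 = 5² · 13; 4100 = 2² · 5² · 41; 900 = 2² · 3² · 5²; 1300 = 2² · 5² · 13; 7475 = 5² · 13 · 23
gcd takes min exponent of each prime: 5² = 25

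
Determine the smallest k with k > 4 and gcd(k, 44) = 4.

gcd(k, 44) = 4 forces 4 | k; write k = 4s. Then gcd(4s, 4·11) = 4·gcd(s, 11), so need gcd(s, 11) = 1.
4s > 4 gives s ≥ 2. The least s ≥ 2 coprime to 11 is 2, so k = 4·2 = 8.

8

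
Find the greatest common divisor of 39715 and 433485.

845

Euclid: 433485 = 10·39715 + 36335; 39715 = 1·36335 + 3380; 36335 = 10·3380 + 2535; 3380 = 1·2535 + 845; 2535 = 3·845 + 0. Last nonzero remainder: 845.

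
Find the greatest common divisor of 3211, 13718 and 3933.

gcd(3211, 13718): 13718 = 4·3211 + 874; 3211 = 3·874 + 589; 874 = 1·589 + 285; 589 = 2·285 + 19; 285 = 15·19 + 0 → 19
gcd(19, 3933): 3933 = 207·19 + 0 → 19

19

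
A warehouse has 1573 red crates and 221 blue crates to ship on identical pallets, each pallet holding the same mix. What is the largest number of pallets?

Euclid: 1573 = 7·221 + 26; 221 = 8·26 + 13; 26 = 2·13 + 0. Last nonzero remainder: 13.

13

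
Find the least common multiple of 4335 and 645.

186405

4335 = 3 · 5 · 17²; 645 = 3 · 5 · 43
max exponents: 3 · 5 · 17² · 43 = 186405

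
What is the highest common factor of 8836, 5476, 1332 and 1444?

4

gcd(8836, 5476): 8836 = 1·5476 + 3360; 5476 = 1·3360 + 2116; 3360 = 1·2116 + 1244; 2116 = 1·1244 + 872; 1244 = 1·872 + 372; 872 = 2·372 + 128; 372 = 2·128 + 116; 128 = 1·116 + 12; 116 = 9·12 + 8; 12 = 1·8 + 4; 8 = 2·4 + 0 → 4
gcd(4, 1332): 1332 = 333·4 + 0 → 4
gcd(4, 1444): 1444 = 361·4 + 0 → 4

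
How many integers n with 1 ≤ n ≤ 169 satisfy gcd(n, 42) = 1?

Prime factors of 42: 2, 3, 7. Count integers ≤ 169 divisible by none of them.
By inclusion–exclusion: 169 − ⌊169/2⌋ − ⌊169/3⌋ − ⌊169/7⌋ + ⌊169/6⌋ + ⌊169/14⌋ + ⌊169/21⌋ − ⌊169/42⌋ = 49.

49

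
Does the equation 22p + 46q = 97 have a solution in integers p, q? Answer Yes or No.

gcd(22, 46): 46 = 2·22 + 2; 22 = 11·2 + 0 → 2
2 does not divide 97, so a solution does not exist.

No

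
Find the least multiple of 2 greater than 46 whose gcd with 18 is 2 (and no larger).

18 = 2·9. Any x with gcd(x, 18) = 2 is a multiple of 2, say 2s, with s coprime to 9.
Need s > 46/2, so s ≥ 24. First s ≥ 24 with gcd(s, 9) = 1 is s = 25. Thus x = 2·25 = 50.

50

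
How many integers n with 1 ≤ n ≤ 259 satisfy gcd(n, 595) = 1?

Prime factors of 595: 5, 7, 17. Count integers ≤ 259 divisible by none of them.
By inclusion–exclusion: 259 − ⌊259/5⌋ − ⌊259/7⌋ − ⌊259/17⌋ + ⌊259/35⌋ + ⌊259/85⌋ + ⌊259/119⌋ − ⌊259/595⌋ = 168.

168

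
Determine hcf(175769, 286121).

Euclid: 286121 = 1·175769 + 110352; 175769 = 1·110352 + 65417; 110352 = 1·65417 + 44935; 65417 = 1·44935 + 20482; 44935 = 2·20482 + 3971; 20482 = 5·3971 + 627; 3971 = 6·627 + 209; 627 = 3·209 + 0. Last nonzero remainder: 209.

209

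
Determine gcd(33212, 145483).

361

33212 = 2² · 19² · 23
145483 = 13 · 19² · 31
Common: 19² = 361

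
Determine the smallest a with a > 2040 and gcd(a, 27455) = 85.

2125

27455 = 85·323. Any a with gcd(a, 27455) = 85 is a multiple of 85, say 85s, with s coprime to 323.
Need s > 2040/85, so s ≥ 25. First s ≥ 25 with gcd(s, 323) = 1 is s = 25. Thus a = 85·25 = 2125.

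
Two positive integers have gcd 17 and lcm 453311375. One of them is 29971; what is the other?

257125

Using uv = gcd(u,v)·lcm(u,v) = 17·453311375 = 7706293375, we get v = 7706293375/29971 = 257125.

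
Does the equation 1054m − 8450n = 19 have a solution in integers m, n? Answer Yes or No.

No

gcd(1054, 8450): 8450 = 8·1054 + 18; 1054 = 58·18 + 10; 18 = 1·10 + 8; 10 = 1·8 + 2; 8 = 4·2 + 0 → 2
2 does not divide 19, so a solution does not exist.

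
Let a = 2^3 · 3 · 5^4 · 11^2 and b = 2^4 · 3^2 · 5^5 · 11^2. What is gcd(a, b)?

1815000

min exponent per shared prime: 2^3 · 3 · 5^4 · 11^2 = 1815000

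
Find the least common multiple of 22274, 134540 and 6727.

214053140

22274 = 2 · 7 · 37 · 43; 134540 = 2² · 5 · 7 · 31²; 6727 = 7 · 31²
lcm takes max exponent of each prime: 2² · 5 · 7 · 31² · 37 · 43 = 214053140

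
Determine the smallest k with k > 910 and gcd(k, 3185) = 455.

3185 = 455·7. Any k with gcd(k, 3185) = 455 is a multiple of 455, say 455s, with s coprime to 7.
Need s > 910/455, so s ≥ 3. First s ≥ 3 with gcd(s, 7) = 1 is s = 3. Thus k = 455·3 = 1365.

1365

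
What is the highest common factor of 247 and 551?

19

247 = 13 · 19
551 = 19 · 29
Common: 19 = 19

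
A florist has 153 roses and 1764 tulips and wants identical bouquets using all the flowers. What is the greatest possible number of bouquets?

Euclid: 1764 = 11·153 + 81; 153 = 1·81 + 72; 81 = 1·72 + 9; 72 = 8·9 + 0. Last nonzero remainder: 9.

9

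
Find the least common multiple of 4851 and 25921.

gcd first: 25921 = 5·4851 + 1666; 4851 = 2·1666 + 1519; 1666 = 1·1519 + 147; 1519 = 10·147 + 49; 147 = 3·49 + 0 → gcd = 49
lcm = 4851·25921/gcd = 125742771/49 = 2566179

2566179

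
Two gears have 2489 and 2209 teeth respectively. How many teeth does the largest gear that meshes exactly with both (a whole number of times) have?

1

2489 = 19 · 131
2209 = 47²
Common: 1 = 1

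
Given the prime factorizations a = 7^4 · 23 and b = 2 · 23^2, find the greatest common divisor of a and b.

min exponent per shared prime: 23 = 23

23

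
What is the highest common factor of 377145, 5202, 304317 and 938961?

gcd(377145, 5202): 377145 = 72·5202 + 2601; 5202 = 2·2601 + 0 → 2601
gcd(2601, 304317): 304317 = 117·2601 + 0 → 2601
gcd(2601, 938961): 938961 = 361·2601 + 0 → 2601

2601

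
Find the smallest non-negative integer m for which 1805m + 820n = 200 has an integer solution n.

gcd(1805, 820) = 5 (Euclid: 1805 = 2·820 + 165; 820 = 4·165 + 160; 165 = 1·160 + 5; 160 = 32·5 + 0), and 5 | 200.
Extended Euclid: 1805·(5) + 820·(-11) = 5. Scale by 40: m₀ = 200.
General solution m = m₀ + 164t; reducing mod 164 gives m = 36 (and n = -79).

36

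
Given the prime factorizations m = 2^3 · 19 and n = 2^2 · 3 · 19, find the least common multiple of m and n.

456

max exponent per prime: 2^3 · 3 · 19 = 456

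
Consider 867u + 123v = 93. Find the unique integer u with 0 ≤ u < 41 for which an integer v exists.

36

gcd(867, 123) = 3 (Euclid: 867 = 7·123 + 6; 123 = 20·6 + 3; 6 = 2·3 + 0), and 3 | 93.
Extended Euclid: 867·(-20) + 123·(141) = 3. Scale by 31: u₀ = -620.
General solution u = u₀ + 41t; reducing mod 41 gives u = 36 (and v = -253).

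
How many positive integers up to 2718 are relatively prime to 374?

374 = 2·11·17. Inclusion–exclusion on these primes:
2718 − ⌊2718/2⌋ − ⌊2718/11⌋ − ⌊2718/17⌋ + ⌊2718/22⌋ + ⌊2718/34⌋ + ⌊2718/187⌋ − ⌊2718/374⌋ = 1162

1162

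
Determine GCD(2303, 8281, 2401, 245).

gcd(2303, 8281): 8281 = 3·2303 + 1372; 2303 = 1·1372 + 931; 1372 = 1·931 + 441; 931 = 2·441 + 49; 441 = 9·49 + 0 → 49
gcd(49, 2401): 2401 = 49·49 + 0 → 49
gcd(49, 245): 245 = 5·49 + 0 → 49

49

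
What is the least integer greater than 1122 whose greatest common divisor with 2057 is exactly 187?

1309

gcd(k, 2057) = 187 forces 187 | k; write k = 187s. Then gcd(187s, 187·11) = 187·gcd(s, 11), so need gcd(s, 11) = 1.
187s > 1122 gives s ≥ 7. The least s ≥ 7 coprime to 11 is 7, so k = 187·7 = 1309.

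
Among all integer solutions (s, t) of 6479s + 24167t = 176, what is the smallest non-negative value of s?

940

gcd(6479, 24167) = 11 (Euclid: 24167 = 3·6479 + 4730; 6479 = 1·4730 + 1749; 4730 = 2·1749 + 1232; 1749 = 1·1232 + 517; 1232 = 2·517 + 198; 517 = 2·198 + 121; 198 = 1·121 + 77; 121 = 1·77 + 44; 77 = 1·44 + 33; 44 = 1·33 + 11; 33 = 3·11 + 0), and 11 | 176.
Extended Euclid: 6479·(608) + 24167·(-163) = 11. Scale by 16: s₀ = 9728.
General solution s = s₀ + 2197k; reducing mod 2197 gives s = 940 (and t = -252).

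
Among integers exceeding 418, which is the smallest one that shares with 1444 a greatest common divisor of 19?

Multiples of 19 above 418: 19·23, 19·24, … . Need the cofactor coprime to 1444/19 = 76.
Checking s = 23, 24, … the first with gcd(s, 76) = 1 is s = 23, giving 437.

437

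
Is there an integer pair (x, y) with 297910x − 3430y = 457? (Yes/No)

No

By Bézout, 297910x − 3430y = 457 has integer solutions iff gcd(297910, 3430) | 457.
Euclid: 297910 = 86·3430 + 2930; 3430 = 1·2930 + 500; 2930 = 5·500 + 430; 500 = 1·430 + 70; 430 = 6·70 + 10; 70 = 7·10 + 0. gcd = 10; 457 mod 10 = 7. No.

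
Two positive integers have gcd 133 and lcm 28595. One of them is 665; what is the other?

5719

Using ab = gcd(a,b)·lcm(a,b) = 133·28595 = 3803135, we get b = 3803135/665 = 5719.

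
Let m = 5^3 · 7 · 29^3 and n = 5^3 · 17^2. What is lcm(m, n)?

max exponent per prime: 5^3 · 7 · 17^2 · 29^3 = 6167368375

6167368375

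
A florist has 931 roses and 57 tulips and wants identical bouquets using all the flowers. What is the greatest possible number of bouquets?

931 = 7² · 19
57 = 3 · 19
Common: 19 = 19

19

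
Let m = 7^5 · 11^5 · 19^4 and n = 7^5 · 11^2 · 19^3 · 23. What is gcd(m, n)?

min exponent per shared prime: 7^5 · 11^2 · 19^3 = 13948784773

13948784773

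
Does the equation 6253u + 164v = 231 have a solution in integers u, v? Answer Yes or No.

gcd(6253, 164): 6253 = 38·164 + 21; 164 = 7·21 + 17; 21 = 1·17 + 4; 17 = 4·4 + 1; 4 = 4·1 + 0 → 1
1 divides 231, so a solution exists.

Yes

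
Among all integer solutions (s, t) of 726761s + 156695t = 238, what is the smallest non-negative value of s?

gcd(726761, 156695) = 7 (Euclid: 726761 = 4·156695 + 99981; 156695 = 1·99981 + 56714; 99981 = 1·56714 + 43267; 56714 = 1·43267 + 13447; 43267 = 3·13447 + 2926; 13447 = 4·2926 + 1743; 2926 = 1·1743 + 1183; 1743 = 1·1183 + 560; 1183 = 2·560 + 63; 560 = 8·63 + 56; 63 = 1·56 + 7; 56 = 8·7 + 0), and 7 | 238.
Extended Euclid: 726761·(2517) + 156695·(-11674) = 7. Scale by 34: s₀ = 85578.
General solution s = s₀ + 22385k; reducing mod 22385 gives s = 18423 (and t = -85447).

18423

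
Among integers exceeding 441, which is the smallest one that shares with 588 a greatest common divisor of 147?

735

588 = 147·4. Any t with gcd(t, 588) = 147 is a multiple of 147, say 147s, with s coprime to 4.
Need s > 441/147, so s ≥ 4. First s ≥ 4 with gcd(s, 4) = 1 is s = 5. Thus t = 147·5 = 735.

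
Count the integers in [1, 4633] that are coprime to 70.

1589

Prime factors of 70: 2, 5, 7. Count integers ≤ 4633 divisible by none of them.
By inclusion–exclusion: 4633 − ⌊4633/2⌋ − ⌊4633/5⌋ − ⌊4633/7⌋ + ⌊4633/10⌋ + ⌊4633/14⌋ + ⌊4633/35⌋ − ⌊4633/70⌋ = 1589.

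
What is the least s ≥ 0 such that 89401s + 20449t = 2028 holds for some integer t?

Euclid: 89401 = 4·20449 + 7605; 20449 = 2·7605 + 5239; 7605 = 1·5239 + 2366; 5239 = 2·2366 + 507; 2366 = 4·507 + 338; 507 = 1·338 + 169; 338 = 2·169 + 0 → gcd = 169; 2028 = 169·12.
Back-substitution yields 89401·(-43) + 20449·(188) = 169, so one solution is s = -43·12 = -516, t = 188·12 = 2256.
Solutions in s differ by 20449/169 = 121; the one in [0, 121) is -516 mod 121 = 89.

89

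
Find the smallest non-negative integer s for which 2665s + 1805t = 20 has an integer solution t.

gcd(2665, 1805) = 5 (Euclid: 2665 = 1·1805 + 860; 1805 = 2·860 + 85; 860 = 10·85 + 10; 85 = 8·10 + 5; 10 = 2·5 + 0), and 5 | 20.
Extended Euclid: 2665·(-170) + 1805·(251) = 5. Scale by 4: s₀ = -680.
General solution s = s₀ + 361k; reducing mod 361 gives s = 42 (and t = -62).

42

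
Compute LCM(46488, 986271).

1175635032

46488 = 2³ · 3 · 13 · 149; 986271 = 3 · 11³ · 13 · 19
max exponents: 2³ · 3 · 11³ · 13 · 19 · 149 = 1175635032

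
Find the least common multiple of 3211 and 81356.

3211 = 13² · 19; 81356 = 2² · 11 · 43²
max exponents: 2² · 11 · 13² · 19 · 43² = 261234116

261234116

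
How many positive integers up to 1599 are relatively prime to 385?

385 = 5·7·11. Inclusion–exclusion on these primes:
1599 − ⌊1599/5⌋ − ⌊1599/7⌋ − ⌊1599/11⌋ + ⌊1599/35⌋ + ⌊1599/55⌋ + ⌊1599/77⌋ − ⌊1599/385⌋ = 997

997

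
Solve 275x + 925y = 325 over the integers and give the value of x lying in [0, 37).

18

gcd(275, 925) = 25 (Euclid: 925 = 3·275 + 100; 275 = 2·100 + 75; 100 = 1·75 + 25; 75 = 3·25 + 0), and 25 | 325.
Extended Euclid: 275·(-10) + 925·(3) = 25. Scale by 13: x₀ = -130.
General solution x = x₀ + 37t; reducing mod 37 gives x = 18 (and y = -5).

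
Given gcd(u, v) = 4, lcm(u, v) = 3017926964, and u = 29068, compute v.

415292

Using uv = gcd(u,v)·lcm(u,v) = 4·3017926964 = 12071707856, we get v = 12071707856/29068 = 415292.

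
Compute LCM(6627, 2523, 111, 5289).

363552388917

6627 = 3 · 47²; 2523 = 3 · 29²; 111 = 3 · 37; 5289 = 3 · 41 · 43
lcm takes max exponent of each prime: 3 · 29² · 37 · 41 · 43 · 47² = 363552388917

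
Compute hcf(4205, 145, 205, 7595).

4205 = 5 · 29²; 145 = 5 · 29; 205 = 5 · 41; 7595 = 5 · 7² · 31
gcd takes min exponent of each prime: 5 = 5

5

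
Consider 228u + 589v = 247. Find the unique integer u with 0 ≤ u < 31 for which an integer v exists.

14

Euclid: 589 = 2·228 + 133; 228 = 1·133 + 95; 133 = 1·95 + 38; 95 = 2·38 + 19; 38 = 2·19 + 0 → gcd = 19; 247 = 19·13.
Back-substitution yields 228·(13) + 589·(-5) = 19, so one solution is u = 13·13 = 169, v = -5·13 = -65.
Solutions in u differ by 589/19 = 31; the one in [0, 31) is 169 mod 31 = 14.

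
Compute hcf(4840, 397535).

5

Euclid: 397535 = 82·4840 + 655; 4840 = 7·655 + 255; 655 = 2·255 + 145; 255 = 1·145 + 110; 145 = 1·110 + 35; 110 = 3·35 + 5; 35 = 7·5 + 0. Last nonzero remainder: 5.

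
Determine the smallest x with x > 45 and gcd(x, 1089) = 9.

54

Multiples of 9 above 45: 9·6, 9·7, … . Need the cofactor coprime to 1089/9 = 121.
Checking s = 6, 7, … the first with gcd(s, 121) = 1 is s = 6, giving 54.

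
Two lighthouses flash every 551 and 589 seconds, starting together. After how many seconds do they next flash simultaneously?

17081

551 = 19 · 29; 589 = 19 · 31
max exponents: 19 · 29 · 31 = 17081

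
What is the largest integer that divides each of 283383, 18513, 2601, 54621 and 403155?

9

gcd(283383, 18513): 283383 = 15·18513 + 5688; 18513 = 3·5688 + 1449; 5688 = 3·1449 + 1341; 1449 = 1·1341 + 108; 1341 = 12·108 + 45; 108 = 2·45 + 18; 45 = 2·18 + 9; 18 = 2·9 + 0 → 9
gcd(9, 2601): 2601 = 289·9 + 0 → 9
gcd(9, 54621): 54621 = 6069·9 + 0 → 9
gcd(9, 403155): 403155 = 44795·9 + 0 → 9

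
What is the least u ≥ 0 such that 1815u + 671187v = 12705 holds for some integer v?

gcd(1815, 671187) = 363 (Euclid: 671187 = 369·1815 + 1452; 1815 = 1·1452 + 363; 1452 = 4·363 + 0), and 363 | 12705.
Extended Euclid: 1815·(370) + 671187·(-1) = 363. Scale by 35: u₀ = 12950.
General solution u = u₀ + 1849t; reducing mod 1849 gives u = 7 (and v = 0).

7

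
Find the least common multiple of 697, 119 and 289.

82943

697 = 17 · 41; 119 = 7 · 17; 289 = 17²
lcm takes max exponent of each prime: 7 · 17² · 41 = 82943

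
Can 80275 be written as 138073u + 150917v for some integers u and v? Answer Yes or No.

Yes

gcd(138073, 150917): 150917 = 1·138073 + 12844; 138073 = 10·12844 + 9633; 12844 = 1·9633 + 3211; 9633 = 3·3211 + 0 → 3211
3211 divides 80275, so a solution exists.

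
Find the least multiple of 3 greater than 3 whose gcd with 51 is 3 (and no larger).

gcd(k, 51) = 3 forces 3 | k; write k = 3s. Then gcd(3s, 3·17) = 3·gcd(s, 17), so need gcd(s, 17) = 1.
3s > 3 gives s ≥ 2. The least s ≥ 2 coprime to 17 is 2, so k = 3·2 = 6.

6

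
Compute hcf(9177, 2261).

133

9177 = 3 · 7 · 19 · 23
2261 = 7 · 17 · 19
Common: 7 · 19 = 133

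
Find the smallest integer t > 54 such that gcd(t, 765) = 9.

63

765 = 9·85. Any t with gcd(t, 765) = 9 is a multiple of 9, say 9s, with s coprime to 85.
Need s > 54/9, so s ≥ 7. First s ≥ 7 with gcd(s, 85) = 1 is s = 7. Thus t = 9·7 = 63.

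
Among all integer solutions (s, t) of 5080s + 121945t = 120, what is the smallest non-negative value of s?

gcd(5080, 121945) = 5 (Euclid: 121945 = 24·5080 + 25; 5080 = 203·25 + 5; 25 = 5·5 + 0), and 5 | 120.
Extended Euclid: 5080·(4873) + 121945·(-203) = 5. Scale by 24: s₀ = 116952.
General solution s = s₀ + 24389k; reducing mod 24389 gives s = 19396 (and t = -808).

19396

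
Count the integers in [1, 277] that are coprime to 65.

Prime factors of 65: 5, 13. Count integers ≤ 277 divisible by none of them.
By inclusion–exclusion: 277 − ⌊277/5⌋ − ⌊277/13⌋ + ⌊277/65⌋ = 205.

205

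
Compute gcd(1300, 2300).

1300 = 2² · 5² · 13
2300 = 2² · 5² · 23
Common: 2² · 5² = 100

100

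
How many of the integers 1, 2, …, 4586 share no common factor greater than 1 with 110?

1668

110 = 2·5·11. Inclusion–exclusion on these primes:
4586 − ⌊4586/2⌋ − ⌊4586/5⌋ − ⌊4586/11⌋ + ⌊4586/10⌋ + ⌊4586/22⌋ + ⌊4586/55⌋ − ⌊4586/110⌋ = 1668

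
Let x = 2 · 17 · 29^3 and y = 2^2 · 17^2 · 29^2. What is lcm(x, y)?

28193684

max exponent per prime: 2^2 · 17^2 · 29^3 = 28193684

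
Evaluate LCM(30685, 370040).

gcd first: 370040 = 12·30685 + 1820; 30685 = 16·1820 + 1565; 1820 = 1·1565 + 255; 1565 = 6·255 + 35; 255 = 7·35 + 10; 35 = 3·10 + 5; 10 = 2·5 + 0 → gcd = 5
lcm = 30685·370040/gcd = 11354677400/5 = 2270935480

2270935480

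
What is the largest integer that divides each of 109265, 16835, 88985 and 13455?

109265 = 5 · 13 · 41²; 16835 = 5 · 7 · 13 · 37; 88985 = 5 · 13 · 37²; 13455 = 3² · 5 · 13 · 23
gcd takes min exponent of each prime: 5 · 13 = 65

65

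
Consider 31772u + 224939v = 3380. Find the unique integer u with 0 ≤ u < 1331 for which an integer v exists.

Reduce mod 224939: 31772u ≡ 3380 (mod 224939). With g = gcd(31772, 224939) = 169 dividing 3380, divide through: 188u ≡ 20 (mod 1331).
Since gcd(188, 1331) = 1, u ≡ 20·(188)⁻¹ ≡ 878 (mod 1331). Smallest non-negative: 878.

878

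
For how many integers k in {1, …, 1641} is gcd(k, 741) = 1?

956

741 = 3·13·19. Inclusion–exclusion on these primes:
1641 − ⌊1641/3⌋ − ⌊1641/13⌋ − ⌊1641/19⌋ + ⌊1641/39⌋ + ⌊1641/57⌋ + ⌊1641/247⌋ − ⌊1641/741⌋ = 956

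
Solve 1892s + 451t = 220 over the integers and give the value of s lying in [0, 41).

Reduce mod 451: 1892s ≡ 220 (mod 451). With g = gcd(1892, 451) = 11 dividing 220, divide through: 172s ≡ 20 (mod 41).
Since gcd(172, 41) = 1, s ≡ 20·(172)⁻¹ ≡ 23 (mod 41). Smallest non-negative: 23.

23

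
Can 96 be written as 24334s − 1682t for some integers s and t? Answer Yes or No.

Yes

By Bézout, 24334s − 1682t = 96 has integer solutions iff gcd(24334, 1682) | 96.
Euclid: 24334 = 14·1682 + 786; 1682 = 2·786 + 110; 786 = 7·110 + 16; 110 = 6·16 + 14; 16 = 1·14 + 2; 14 = 7·2 + 0. gcd = 2; 96 mod 2 = 0. Yes.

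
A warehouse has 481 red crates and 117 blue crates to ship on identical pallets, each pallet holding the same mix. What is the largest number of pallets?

481 = 13 · 37
117 = 3² · 13
Common: 13 = 13

13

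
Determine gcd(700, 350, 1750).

350

gcd(700, 350): 700 = 2·350 + 0 → 350
gcd(350, 1750): 1750 = 5·350 + 0 → 350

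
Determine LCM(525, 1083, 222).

14024850

lcm(525, 1083) = 525·1083/gcd = 568575/3 = 189525
lcm(189525, 222) = 189525·222/gcd = 42074550/3 = 14024850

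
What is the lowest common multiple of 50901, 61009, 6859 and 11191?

50901 = 3 · 19² · 47; 61009 = 13² · 19²; 6859 = 19³; 11191 = 19² · 31
lcm takes max exponent of each prime: 3 · 13² · 19³ · 31 · 47 = 5066736441

5066736441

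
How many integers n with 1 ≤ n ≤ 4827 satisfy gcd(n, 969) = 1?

Prime factors of 969: 3, 17, 19. Count integers ≤ 4827 divisible by none of them.
By inclusion–exclusion: 4827 − ⌊4827/3⌋ − ⌊4827/17⌋ − ⌊4827/19⌋ + ⌊4827/51⌋ + ⌊4827/57⌋ + ⌊4827/323⌋ − ⌊4827/969⌋ = 2869.

2869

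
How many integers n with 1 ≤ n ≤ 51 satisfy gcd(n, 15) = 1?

27

15 = 3·5. Inclusion–exclusion on these primes:
51 − ⌊51/3⌋ − ⌊51/5⌋ + ⌊51/15⌋ = 27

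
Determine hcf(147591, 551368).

1

Euclid: 551368 = 3·147591 + 108595; 147591 = 1·108595 + 38996; 108595 = 2·38996 + 30603; 38996 = 1·30603 + 8393; 30603 = 3·8393 + 5424; 8393 = 1·5424 + 2969; 5424 = 1·2969 + 2455; 2969 = 1·2455 + 514; 2455 = 4·514 + 399; 514 = 1·399 + 115; 399 = 3·115 + 54; 115 = 2·54 + 7; 54 = 7·7 + 5; 7 = 1·5 + 2; 5 = 2·2 + 1; 2 = 2·1 + 0. Last nonzero remainder: 1.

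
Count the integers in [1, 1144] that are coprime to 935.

783

935 = 5·11·17. Inclusion–exclusion on these primes:
1144 − ⌊1144/5⌋ − ⌊1144/11⌋ − ⌊1144/17⌋ + ⌊1144/55⌋ + ⌊1144/85⌋ + ⌊1144/187⌋ − ⌊1144/935⌋ = 783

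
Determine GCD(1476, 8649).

Euclid: 8649 = 5·1476 + 1269; 1476 = 1·1269 + 207; 1269 = 6·207 + 27; 207 = 7·27 + 18; 27 = 1·18 + 9; 18 = 2·9 + 0. Last nonzero remainder: 9.

9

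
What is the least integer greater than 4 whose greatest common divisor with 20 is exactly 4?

20 = 4·5. Any t with gcd(t, 20) = 4 is a multiple of 4, say 4s, with s coprime to 5.
Need s > 4/4, so s ≥ 2. First s ≥ 2 with gcd(s, 5) = 1 is s = 2. Thus t = 4·2 = 8.

8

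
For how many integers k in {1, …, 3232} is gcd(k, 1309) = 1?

1309 = 7·11·17. Inclusion–exclusion on these primes:
3232 − ⌊3232/7⌋ − ⌊3232/11⌋ − ⌊3232/17⌋ + ⌊3232/77⌋ + ⌊3232/119⌋ + ⌊3232/187⌋ − ⌊3232/1309⌋ = 2371

2371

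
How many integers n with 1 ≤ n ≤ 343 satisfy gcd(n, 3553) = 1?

Prime factors of 3553: 11, 17, 19. Count integers ≤ 343 divisible by none of them.
By inclusion–exclusion: 343 − ⌊343/11⌋ − ⌊343/17⌋ − ⌊343/19⌋ + ⌊343/187⌋ + ⌊343/209⌋ + ⌊343/323⌋ − ⌊343/3553⌋ = 277.

277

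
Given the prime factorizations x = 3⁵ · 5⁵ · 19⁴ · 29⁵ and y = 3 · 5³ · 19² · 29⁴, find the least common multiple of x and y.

2029834775204521875

max exponent per prime: 3⁵ · 5⁵ · 19⁴ · 29⁵ = 2029834775204521875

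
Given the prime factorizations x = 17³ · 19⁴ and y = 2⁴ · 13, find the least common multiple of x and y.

133175551184

max exponent per prime: 2⁴ · 13 · 17³ · 19⁴ = 133175551184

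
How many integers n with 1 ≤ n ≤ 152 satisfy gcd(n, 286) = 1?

286 = 2·11·13. Inclusion–exclusion on these primes:
152 − ⌊152/2⌋ − ⌊152/11⌋ − ⌊152/13⌋ + ⌊152/22⌋ + ⌊152/26⌋ + ⌊152/143⌋ − ⌊152/286⌋ = 64

64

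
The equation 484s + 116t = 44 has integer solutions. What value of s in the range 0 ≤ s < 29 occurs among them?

Reduce mod 116: 484s ≡ 44 (mod 116). With g = gcd(484, 116) = 4 dividing 44, divide through: 121s ≡ 11 (mod 29).
Since gcd(121, 29) = 1, s ≡ 11·(121)⁻¹ ≡ 8 (mod 29). Smallest non-negative: 8.

8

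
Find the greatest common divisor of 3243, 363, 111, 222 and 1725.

3

3243 = 3 · 23 · 47; 363 = 3 · 11²; 111 = 3 · 37; 222 = 2 · 3 · 37; 1725 = 3 · 5² · 23
gcd takes min exponent of each prime: 3 = 3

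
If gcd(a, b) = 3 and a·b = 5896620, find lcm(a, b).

1965540

For any two positive integers, gcd × lcm equals their product. Hence lcm = 5896620 / 3 = 1965540.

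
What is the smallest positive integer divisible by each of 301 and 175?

301 = 7 · 43; 175 = 5² · 7
max exponents: 5² · 7 · 43 = 7525

7525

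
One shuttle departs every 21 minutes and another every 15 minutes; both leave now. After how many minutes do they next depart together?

gcd first: 21 = 1·15 + 6; 15 = 2·6 + 3; 6 = 2·3 + 0 → gcd = 3
lcm = 21·15/gcd = 315/3 = 105

105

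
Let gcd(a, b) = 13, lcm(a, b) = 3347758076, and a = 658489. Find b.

Using ab = gcd(a,b)·lcm(a,b) = 13·3347758076 = 43520854988, we get b = 43520854988/658489 = 66092.

66092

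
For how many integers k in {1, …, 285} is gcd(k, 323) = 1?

254

Prime factors of 323: 17, 19. Count integers ≤ 285 divisible by none of them.
By inclusion–exclusion: 285 − ⌊285/17⌋ − ⌊285/19⌋ + ⌊285/323⌋ = 254.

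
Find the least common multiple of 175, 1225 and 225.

175 = 5² · 7; 1225 = 5² · 7²; 225 = 3² · 5²
lcm takes max exponent of each prime: 3² · 5² · 7² = 11025

11025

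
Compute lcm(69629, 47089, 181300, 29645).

lcm(69629, 47089) = 69629·47089/gcd = 3278759981/49 = 66913469
lcm(66913469, 181300) = 66913469·181300/gcd = 12131411929700/49 = 247579835300
lcm(247579835300, 29645) = 247579835300·29645/gcd = 7339504217468500/245 = 29957160071300

29957160071300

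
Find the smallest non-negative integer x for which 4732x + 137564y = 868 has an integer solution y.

Euclid: 137564 = 29·4732 + 336; 4732 = 14·336 + 28; 336 = 12·28 + 0 → gcd = 28; 868 = 28·31.
Back-substitution yields 4732·(407) + 137564·(-14) = 28, so one solution is x = 407·31 = 12617, y = -14·31 = -434.
Solutions in x differ by 137564/28 = 4913; the one in [0, 4913) is 12617 mod 4913 = 2791.

2791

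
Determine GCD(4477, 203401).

121

Euclid: 203401 = 45·4477 + 1936; 4477 = 2·1936 + 605; 1936 = 3·605 + 121; 605 = 5·121 + 0. Last nonzero remainder: 121.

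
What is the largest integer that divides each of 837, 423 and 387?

gcd(837, 423): 837 = 1·423 + 414; 423 = 1·414 + 9; 414 = 46·9 + 0 → 9
gcd(9, 387): 387 = 43·9 + 0 → 9

9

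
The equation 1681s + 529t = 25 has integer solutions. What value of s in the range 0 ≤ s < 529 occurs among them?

Euclid: 1681 = 3·529 + 94; 529 = 5·94 + 59; 94 = 1·59 + 35; 59 = 1·35 + 24; 35 = 1·24 + 11; 24 = 2·11 + 2; 11 = 5·2 + 1; 2 = 2·1 + 0 → gcd = 1; 25 = 1·25.
Back-substitution yields 1681·(242) + 529·(-769) = 1, so one solution is s = 242·25 = 6050, t = -769·25 = -19225.
Solutions in s differ by 529/1 = 529; the one in [0, 529) is 6050 mod 529 = 231.

231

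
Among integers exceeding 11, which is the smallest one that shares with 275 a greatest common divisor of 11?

275 = 11·25. Any m with gcd(m, 275) = 11 is a multiple of 11, say 11s, with s coprime to 25.
Need s > 11/11, so s ≥ 2. First s ≥ 2 with gcd(s, 25) = 1 is s = 2. Thus m = 11·2 = 22.

22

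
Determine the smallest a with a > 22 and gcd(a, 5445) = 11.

44

5445 = 11·495. Any a with gcd(a, 5445) = 11 is a multiple of 11, say 11s, with s coprime to 495.
Need s > 22/11, so s ≥ 3. First s ≥ 3 with gcd(s, 495) = 1 is s = 4. Thus a = 11·4 = 44.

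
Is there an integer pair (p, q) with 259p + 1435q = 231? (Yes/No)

Yes

By Bézout, 259p + 1435q = 231 has integer solutions iff gcd(259, 1435) | 231.
Euclid: 1435 = 5·259 + 140; 259 = 1·140 + 119; 140 = 1·119 + 21; 119 = 5·21 + 14; 21 = 1·14 + 7; 14 = 2·7 + 0. gcd = 7; 231 mod 7 = 0. Yes.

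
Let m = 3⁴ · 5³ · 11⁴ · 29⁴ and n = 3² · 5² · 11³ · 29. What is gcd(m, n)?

8684775

min exponent per shared prime: 3² · 5² · 11³ · 29 = 8684775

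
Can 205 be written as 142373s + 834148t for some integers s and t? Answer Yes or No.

gcd(142373, 834148): 834148 = 5·142373 + 122283; 142373 = 1·122283 + 20090; 122283 = 6·20090 + 1743; 20090 = 11·1743 + 917; 1743 = 1·917 + 826; 917 = 1·826 + 91; 826 = 9·91 + 7; 91 = 13·7 + 0 → 7
7 does not divide 205, so a solution does not exist.

No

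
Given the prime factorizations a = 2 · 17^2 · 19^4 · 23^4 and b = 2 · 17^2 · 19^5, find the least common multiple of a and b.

400504303709702

max exponent per prime: 2 · 17^2 · 19^5 · 23^4 = 400504303709702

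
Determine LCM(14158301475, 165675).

gcd first: 14158301475 = 85458·165675 + 47325; 165675 = 3·47325 + 23700; 47325 = 1·23700 + 23625; 23700 = 1·23625 + 75; 23625 = 315·75 + 0 → gcd = 75
lcm = 14158301475·165675/gcd = 2345676596870625/75 = 31275687958275

31275687958275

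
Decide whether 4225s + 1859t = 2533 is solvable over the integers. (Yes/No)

No

By Bézout, 4225s + 1859t = 2533 has integer solutions iff gcd(4225, 1859) | 2533.
Euclid: 4225 = 2·1859 + 507; 1859 = 3·507 + 338; 507 = 1·338 + 169; 338 = 2·169 + 0. gcd = 169; 2533 mod 169 = 167. No.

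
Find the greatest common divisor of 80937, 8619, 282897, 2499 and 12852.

gcd(80937, 8619): 80937 = 9·8619 + 3366; 8619 = 2·3366 + 1887; 3366 = 1·1887 + 1479; 1887 = 1·1479 + 408; 1479 = 3·408 + 255; 408 = 1·255 + 153; 255 = 1·153 + 102; 153 = 1·102 + 51; 102 = 2·51 + 0 → 51
gcd(51, 282897): 282897 = 5547·51 + 0 → 51
gcd(51, 2499): 2499 = 49·51 + 0 → 51
gcd(51, 12852): 12852 = 252·51 + 0 → 51

51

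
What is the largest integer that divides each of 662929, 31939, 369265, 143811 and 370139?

gcd(662929, 31939): 662929 = 20·31939 + 24149; 31939 = 1·24149 + 7790; 24149 = 3·7790 + 779; 7790 = 10·779 + 0 → 779
gcd(779, 369265): 369265 = 474·779 + 19; 779 = 41·19 + 0 → 19
gcd(19, 143811): 143811 = 7569·19 + 0 → 19
gcd(19, 370139): 370139 = 19481·19 + 0 → 19

19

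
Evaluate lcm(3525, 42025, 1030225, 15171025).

88150770460725

3525 = 3 · 5² · 47; 42025 = 5² · 41²; 1030225 = 5² · 7² · 29²; 15171025 = 5² · 19² · 41²
lcm takes max exponent of each prime: 3 · 5² · 7² · 19² · 29² · 41² · 47 = 88150770460725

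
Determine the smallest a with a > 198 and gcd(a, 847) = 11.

209

gcd(a, 847) = 11 forces 11 | a; write a = 11s. Then gcd(11s, 11·77) = 11·gcd(s, 77), so need gcd(s, 77) = 1.
11s > 198 gives s ≥ 19. The least s ≥ 19 coprime to 77 is 19, so a = 11·19 = 209.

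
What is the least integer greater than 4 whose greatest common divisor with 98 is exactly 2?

6

98 = 2·49. Any x with gcd(x, 98) = 2 is a multiple of 2, say 2s, with s coprime to 49.
Need s > 4/2, so s ≥ 3. First s ≥ 3 with gcd(s, 49) = 1 is s = 3. Thus x = 2·3 = 6.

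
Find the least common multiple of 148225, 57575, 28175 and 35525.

4646705525

148225 = 5² · 7² · 11²; 57575 = 5² · 7² · 47; 28175 = 5² · 7² · 23; 35525 = 5² · 7² · 29
lcm takes max exponent of each prime: 5² · 7² · 11² · 23 · 29 · 47 = 4646705525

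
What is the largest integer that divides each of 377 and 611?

13

377 = 13 · 29
611 = 13 · 47
Common: 13 = 13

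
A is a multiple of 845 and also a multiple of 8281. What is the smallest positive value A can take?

845 = 5 · 13²; 8281 = 7² · 13²
max exponents: 5 · 7² · 13² = 41405

41405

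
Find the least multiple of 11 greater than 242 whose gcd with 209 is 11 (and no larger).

253

209 = 11·19. Any a with gcd(a, 209) = 11 is a multiple of 11, say 11s, with s coprime to 19.
Need s > 242/11, so s ≥ 23. First s ≥ 23 with gcd(s, 19) = 1 is s = 23. Thus a = 11·23 = 253.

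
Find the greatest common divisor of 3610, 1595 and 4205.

gcd(3610, 1595): 3610 = 2·1595 + 420; 1595 = 3·420 + 335; 420 = 1·335 + 85; 335 = 3·85 + 80; 85 = 1·80 + 5; 80 = 16·5 + 0 → 5
gcd(5, 4205): 4205 = 841·5 + 0 → 5

5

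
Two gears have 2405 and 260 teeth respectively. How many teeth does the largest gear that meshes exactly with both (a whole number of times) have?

65

2405 = 5 · 13 · 37
260 = 2² · 5 · 13
Common: 5 · 13 = 65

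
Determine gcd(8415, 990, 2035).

55

8415 = 3² · 5 · 11 · 17; 990 = 2 · 3² · 5 · 11; 2035 = 5 · 11 · 37
gcd takes min exponent of each prime: 5 · 11 = 55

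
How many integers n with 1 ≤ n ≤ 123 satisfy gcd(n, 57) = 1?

57 = 3·19. Inclusion–exclusion on these primes:
123 − ⌊123/3⌋ − ⌊123/19⌋ + ⌊123/57⌋ = 78

78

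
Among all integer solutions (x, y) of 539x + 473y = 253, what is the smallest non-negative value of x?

gcd(539, 473) = 11 (Euclid: 539 = 1·473 + 66; 473 = 7·66 + 11; 66 = 6·11 + 0), and 11 | 253.
Extended Euclid: 539·(-7) + 473·(8) = 11. Scale by 23: x₀ = -161.
General solution x = x₀ + 43t; reducing mod 43 gives x = 11 (and y = -12).

11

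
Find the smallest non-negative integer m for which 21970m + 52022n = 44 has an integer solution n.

457

Reduce mod 52022: 21970m ≡ 44 (mod 52022). With g = gcd(21970, 52022) = 2 dividing 44, divide through: 10985m ≡ 22 (mod 26011).
Since gcd(10985, 26011) = 1, m ≡ 22·(10985)⁻¹ ≡ 457 (mod 26011). Smallest non-negative: 457.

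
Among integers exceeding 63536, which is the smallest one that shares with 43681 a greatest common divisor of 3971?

43681 = 3971·11. Any a with gcd(a, 43681) = 3971 is a multiple of 3971, say 3971s, with s coprime to 11.
Need s > 63536/3971, so s ≥ 17. First s ≥ 17 with gcd(s, 11) = 1 is s = 17. Thus a = 3971·17 = 67507.

67507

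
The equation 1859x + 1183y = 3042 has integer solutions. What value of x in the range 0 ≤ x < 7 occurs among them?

1

gcd(1859, 1183) = 169 (Euclid: 1859 = 1·1183 + 676; 1183 = 1·676 + 507; 676 = 1·507 + 169; 507 = 3·169 + 0), and 169 | 3042.
Extended Euclid: 1859·(2) + 1183·(-3) = 169. Scale by 18: x₀ = 36.
General solution x = x₀ + 7t; reducing mod 7 gives x = 1 (and y = 1).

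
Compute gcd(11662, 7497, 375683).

gcd(11662, 7497): 11662 = 1·7497 + 4165; 7497 = 1·4165 + 3332; 4165 = 1·3332 + 833; 3332 = 4·833 + 0 → 833
gcd(833, 375683): 375683 = 451·833 + 0 → 833

833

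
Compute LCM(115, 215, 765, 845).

lcm(115, 215) = 115·215/gcd = 24725/5 = 4945
lcm(4945, 765) = 4945·765/gcd = 3782925/5 = 756585
lcm(756585, 845) = 756585·845/gcd = 639314325/5 = 127862865

127862865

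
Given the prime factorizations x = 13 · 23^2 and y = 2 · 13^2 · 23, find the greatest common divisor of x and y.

299

min exponent per shared prime: 13 · 23 = 299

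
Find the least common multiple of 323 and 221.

4199

323 = 17 · 19; 221 = 13 · 17
max exponents: 13 · 17 · 19 = 4199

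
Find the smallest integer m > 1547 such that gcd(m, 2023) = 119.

2023 = 119·17. Any m with gcd(m, 2023) = 119 is a multiple of 119, say 119s, with s coprime to 17.
Need s > 1547/119, so s ≥ 14. First s ≥ 14 with gcd(s, 17) = 1 is s = 14. Thus m = 119·14 = 1666.

1666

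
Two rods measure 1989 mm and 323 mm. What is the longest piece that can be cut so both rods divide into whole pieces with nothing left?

17

1989 = 3² · 13 · 17
323 = 17 · 19
Common: 17 = 17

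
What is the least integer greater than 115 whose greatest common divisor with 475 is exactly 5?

120

475 = 5·95. Any k with gcd(k, 475) = 5 is a multiple of 5, say 5s, with s coprime to 95.
Need s > 115/5, so s ≥ 24. First s ≥ 24 with gcd(s, 95) = 1 is s = 24. Thus k = 5·24 = 120.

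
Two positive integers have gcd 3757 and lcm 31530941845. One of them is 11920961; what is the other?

Using uv = gcd(u,v)·lcm(u,v) = 3757·31530941845 = 118461748511665, we get v = 118461748511665/11920961 = 9937265.

9937265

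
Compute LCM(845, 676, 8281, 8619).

8446620

845 = 5 · 13²; 676 = 2² · 13²; 8281 = 7² · 13²; 8619 = 3 · 13² · 17
lcm takes max exponent of each prime: 2² · 3 · 5 · 7² · 13² · 17 = 8446620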